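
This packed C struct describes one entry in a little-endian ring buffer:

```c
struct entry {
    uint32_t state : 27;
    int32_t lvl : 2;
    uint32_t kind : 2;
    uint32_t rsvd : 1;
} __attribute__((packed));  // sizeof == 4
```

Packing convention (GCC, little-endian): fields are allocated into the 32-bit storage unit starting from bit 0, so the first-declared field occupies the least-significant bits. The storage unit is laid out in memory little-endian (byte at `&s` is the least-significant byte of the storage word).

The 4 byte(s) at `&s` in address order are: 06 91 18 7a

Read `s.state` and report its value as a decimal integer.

[0]=0x06 [1]=0x91 [2]=0x18 [3]=0x7a (little-endian) → word 0x7a189106
state:27 @ bit 0 → (0x7a189106>>0)&0x7ffffff = 0x2189106  ←
lvl:2 @ bit 27 → (0x7a189106>>27)&0x3 = 0x3
kind:2 @ bit 29 → (0x7a189106>>29)&0x3 = 0x3
rsvd:1 @ bit 31 → (0x7a189106>>31)&0x1 = 0x0

35164422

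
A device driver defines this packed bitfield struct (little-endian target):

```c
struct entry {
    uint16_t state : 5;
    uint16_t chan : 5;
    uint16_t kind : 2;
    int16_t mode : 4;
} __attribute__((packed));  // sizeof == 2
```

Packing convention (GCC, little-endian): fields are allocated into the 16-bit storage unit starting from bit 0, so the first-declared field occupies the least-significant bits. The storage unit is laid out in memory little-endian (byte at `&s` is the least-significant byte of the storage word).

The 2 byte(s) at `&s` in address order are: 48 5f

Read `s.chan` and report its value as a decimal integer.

26

[0]=0x48 [1]=0x5f (little-endian) → word 0x5f48
state:5 @ bit 0 → (0x5f48>>0)&0x1f = 0x8
chan:5 @ bit 5 → (0x5f48>>5)&0x1f = 0x1a  ←
kind:2 @ bit 10 → (0x5f48>>10)&0x3 = 0x3
mode:4 @ bit 12 → (0x5f48>>12)&0xf = 0x5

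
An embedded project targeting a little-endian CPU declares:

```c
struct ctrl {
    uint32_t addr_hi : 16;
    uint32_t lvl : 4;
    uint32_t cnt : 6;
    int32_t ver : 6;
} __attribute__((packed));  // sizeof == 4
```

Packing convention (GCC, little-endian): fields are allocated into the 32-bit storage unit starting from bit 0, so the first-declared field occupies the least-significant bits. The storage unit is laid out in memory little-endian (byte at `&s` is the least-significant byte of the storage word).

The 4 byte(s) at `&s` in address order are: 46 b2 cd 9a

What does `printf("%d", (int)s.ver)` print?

-26

[0]=0x46 [1]=0xb2 [2]=0xcd [3]=0x9a (little-endian) → word 0x9acdb246
addr_hi [0+:16] = (word>>0) & 0xffff = 45638
lvl [16+:4] = (word>>16) & 0xf = 13
cnt [20+:6] = (word>>20) & 0x3f = 44
ver [26+:6] = (word>>26) & 0x3f = 38  ←
ver signed 6b, MSB=1: 38 - 64 = -26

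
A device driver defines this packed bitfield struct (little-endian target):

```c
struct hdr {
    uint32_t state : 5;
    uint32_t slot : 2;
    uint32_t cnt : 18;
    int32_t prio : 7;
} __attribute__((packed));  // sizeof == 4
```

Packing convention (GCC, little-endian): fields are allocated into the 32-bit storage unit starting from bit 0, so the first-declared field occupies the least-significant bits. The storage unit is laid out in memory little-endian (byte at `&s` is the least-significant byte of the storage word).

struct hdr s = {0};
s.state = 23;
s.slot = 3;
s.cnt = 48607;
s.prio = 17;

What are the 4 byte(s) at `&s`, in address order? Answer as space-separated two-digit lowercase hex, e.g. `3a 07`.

state:5 = 23 → 0x17 << 0 → word 0x00000017
slot:2 = 3 → 0x3 << 5 → word 0x00000077
cnt:18 = 48607 → 0xbddf << 7 → word 0x005eeff7
prio:7 = 17 → 0x11 << 25 → word 0x225eeff7
word = 0x225eeff7 → little-endian bytes:
  [0]=0xf7  [1]=0xef  [2]=0x5e  [3]=0x22

f7 ef 5e 22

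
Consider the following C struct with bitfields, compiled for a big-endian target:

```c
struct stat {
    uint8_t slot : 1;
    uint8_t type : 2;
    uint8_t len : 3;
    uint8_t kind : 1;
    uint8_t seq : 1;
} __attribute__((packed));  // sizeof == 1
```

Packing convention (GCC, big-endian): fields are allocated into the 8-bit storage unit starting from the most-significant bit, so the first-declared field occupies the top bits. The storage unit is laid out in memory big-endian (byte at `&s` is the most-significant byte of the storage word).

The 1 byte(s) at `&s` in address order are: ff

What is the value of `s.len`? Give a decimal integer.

7

[0]=0xff (big-endian) → word 0xff
slot [7+:1] = (word>>7) & 0x1 = 1
type [5+:2] = (word>>5) & 0x3 = 3
len [2+:3] = (word>>2) & 0x7 = 7  ←
kind [1+:1] = (word>>1) & 0x1 = 1
seq [0+:1] = (word>>0) & 0x1 = 1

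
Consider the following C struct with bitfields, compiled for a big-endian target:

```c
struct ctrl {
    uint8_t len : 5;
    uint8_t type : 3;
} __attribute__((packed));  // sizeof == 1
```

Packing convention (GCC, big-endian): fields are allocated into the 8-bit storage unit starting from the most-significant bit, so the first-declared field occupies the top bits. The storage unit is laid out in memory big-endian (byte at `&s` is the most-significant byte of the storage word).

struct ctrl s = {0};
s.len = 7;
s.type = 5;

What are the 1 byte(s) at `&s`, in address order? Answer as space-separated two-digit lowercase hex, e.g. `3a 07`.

len (5b) val=7 bits=0x7 at bit 3: 0x38
type (3b) val=5 bits=0x5 at bit 0: 0x3d
word = 0x3d → big-endian bytes:
  [0]=0x3d

3d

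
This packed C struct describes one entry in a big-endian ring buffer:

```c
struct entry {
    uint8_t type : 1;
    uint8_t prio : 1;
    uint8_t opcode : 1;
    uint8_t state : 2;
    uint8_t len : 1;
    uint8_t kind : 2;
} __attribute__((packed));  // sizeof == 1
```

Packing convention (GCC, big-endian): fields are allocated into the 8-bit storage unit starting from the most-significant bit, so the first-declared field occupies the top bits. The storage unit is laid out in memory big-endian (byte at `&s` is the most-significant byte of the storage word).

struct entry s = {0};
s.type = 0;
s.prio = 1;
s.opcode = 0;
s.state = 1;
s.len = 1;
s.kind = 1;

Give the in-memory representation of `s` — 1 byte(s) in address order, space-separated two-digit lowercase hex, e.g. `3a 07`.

4d

type (1b) val=0 bits=0x0 at bit 7: 0x00
prio (1b) val=1 bits=0x1 at bit 6: 0x40
opcode (1b) val=0 bits=0x0 at bit 5: 0x40
state (2b) val=1 bits=0x1 at bit 3: 0x48
len (1b) val=1 bits=0x1 at bit 2: 0x4c
kind (2b) val=1 bits=0x1 at bit 0: 0x4d
word = 0x4d → big-endian bytes:
  [0]=0x4d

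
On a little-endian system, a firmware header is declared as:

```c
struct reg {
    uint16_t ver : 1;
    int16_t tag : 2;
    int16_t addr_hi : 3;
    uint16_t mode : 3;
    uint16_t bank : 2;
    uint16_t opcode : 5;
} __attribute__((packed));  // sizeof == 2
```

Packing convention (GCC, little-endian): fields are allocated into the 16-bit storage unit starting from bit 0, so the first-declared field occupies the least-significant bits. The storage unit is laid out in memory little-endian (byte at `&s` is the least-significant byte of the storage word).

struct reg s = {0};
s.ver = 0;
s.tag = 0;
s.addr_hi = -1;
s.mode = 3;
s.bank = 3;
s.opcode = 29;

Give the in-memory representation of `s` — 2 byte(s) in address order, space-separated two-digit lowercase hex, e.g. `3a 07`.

ver:1 = 0 → 0x0 << 0 → word 0x0000
tag:2 = 0 → 0x0 << 1 → word 0x0000
addr_hi:3 = -1 → 0x7 << 3 → word 0x0038
mode:3 = 3 → 0x3 << 6 → word 0x00f8
bank:2 = 3 → 0x3 << 9 → word 0x06f8
opcode:5 = 29 → 0x1d << 11 → word 0xeef8
word = 0xeef8 → little-endian bytes:
  [0]=0xf8  [1]=0xee

f8 ee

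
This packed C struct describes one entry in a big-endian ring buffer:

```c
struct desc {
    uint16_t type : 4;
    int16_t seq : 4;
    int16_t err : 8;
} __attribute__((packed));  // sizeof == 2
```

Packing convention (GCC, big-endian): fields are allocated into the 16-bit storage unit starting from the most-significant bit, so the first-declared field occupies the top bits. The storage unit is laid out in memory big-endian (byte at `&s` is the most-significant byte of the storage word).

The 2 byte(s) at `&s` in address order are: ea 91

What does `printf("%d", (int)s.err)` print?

[0]=0xea [1]=0x91 (big-endian) → word 0xea91
type:4 @ bit 12 → (0xea91>>12)&0xf = 0xe
seq:4 @ bit 8 → (0xea91>>8)&0xf = 0xa
err:8 @ bit 0 → (0xea91>>0)&0xff = 0x91  ←
err signed 8b, MSB=1: 145 - 256 = -111

-111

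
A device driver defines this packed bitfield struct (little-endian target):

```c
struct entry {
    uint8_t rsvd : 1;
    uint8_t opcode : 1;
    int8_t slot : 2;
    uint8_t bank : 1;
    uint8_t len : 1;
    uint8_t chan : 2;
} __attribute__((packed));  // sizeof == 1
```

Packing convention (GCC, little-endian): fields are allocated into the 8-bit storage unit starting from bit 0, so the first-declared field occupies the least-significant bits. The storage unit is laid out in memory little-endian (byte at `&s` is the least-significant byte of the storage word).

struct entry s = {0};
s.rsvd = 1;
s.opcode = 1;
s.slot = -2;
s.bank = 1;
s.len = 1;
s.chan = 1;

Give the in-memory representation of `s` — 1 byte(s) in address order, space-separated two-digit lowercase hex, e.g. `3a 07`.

rsvd (1b) val=1 bits=0x1 at bit 0: 0x01
opcode (1b) val=1 bits=0x1 at bit 1: 0x03
slot (2b) val=-2 bits=0x2 at bit 2: 0x0b
bank (1b) val=1 bits=0x1 at bit 4: 0x1b
len (1b) val=1 bits=0x1 at bit 5: 0x3b
chan (2b) val=1 bits=0x1 at bit 6: 0x7b
word = 0x7b → little-endian bytes:
  [0]=0x7b

7b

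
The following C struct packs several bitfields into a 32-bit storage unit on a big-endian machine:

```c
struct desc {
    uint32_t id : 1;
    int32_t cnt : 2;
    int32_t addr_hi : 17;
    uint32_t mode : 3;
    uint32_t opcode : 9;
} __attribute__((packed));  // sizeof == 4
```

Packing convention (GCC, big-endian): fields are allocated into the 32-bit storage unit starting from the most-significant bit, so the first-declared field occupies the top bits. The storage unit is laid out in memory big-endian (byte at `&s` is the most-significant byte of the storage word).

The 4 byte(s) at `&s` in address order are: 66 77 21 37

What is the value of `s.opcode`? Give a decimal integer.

[0]=0x66 [1]=0x77 [2]=0x21 [3]=0x37 (big-endian) → word 0x66772137
id [31+:1] = (word>>31) & 0x1 = 0
cnt [29+:2] = (word>>29) & 0x3 = 3
addr_hi [12+:17] = (word>>12) & 0x1ffff = 26482
mode [9+:3] = (word>>9) & 0x7 = 0
opcode [0+:9] = (word>>0) & 0x1ff = 311  ←

311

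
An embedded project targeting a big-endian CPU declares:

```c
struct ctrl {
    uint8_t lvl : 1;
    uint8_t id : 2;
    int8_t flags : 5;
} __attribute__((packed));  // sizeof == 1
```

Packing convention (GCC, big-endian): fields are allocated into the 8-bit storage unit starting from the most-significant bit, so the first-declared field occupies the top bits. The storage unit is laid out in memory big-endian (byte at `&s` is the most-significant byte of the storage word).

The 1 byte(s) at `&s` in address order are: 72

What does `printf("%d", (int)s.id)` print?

3

[0]=0x72 (big-endian) → word 0x72
lvl:1 @ bit 7 → (0x72>>7)&0x1 = 0x0
id:2 @ bit 5 → (0x72>>5)&0x3 = 0x3  ←
flags:5 @ bit 0 → (0x72>>0)&0x1f = 0x12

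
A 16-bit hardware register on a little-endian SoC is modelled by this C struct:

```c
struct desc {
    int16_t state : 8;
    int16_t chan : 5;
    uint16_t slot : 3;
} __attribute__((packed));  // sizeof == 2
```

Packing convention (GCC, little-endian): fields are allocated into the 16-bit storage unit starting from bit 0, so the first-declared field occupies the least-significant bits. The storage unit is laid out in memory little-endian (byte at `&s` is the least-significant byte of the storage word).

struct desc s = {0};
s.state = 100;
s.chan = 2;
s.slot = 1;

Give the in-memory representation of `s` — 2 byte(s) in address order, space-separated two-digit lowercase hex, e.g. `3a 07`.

state (8b) val=100 bits=0x64 at bit 0: 0x0064
chan (5b) val=2 bits=0x2 at bit 8: 0x0264
slot (3b) val=1 bits=0x1 at bit 13: 0x2264
word = 0x2264 → little-endian bytes:
  [0]=0x64  [1]=0x22

64 22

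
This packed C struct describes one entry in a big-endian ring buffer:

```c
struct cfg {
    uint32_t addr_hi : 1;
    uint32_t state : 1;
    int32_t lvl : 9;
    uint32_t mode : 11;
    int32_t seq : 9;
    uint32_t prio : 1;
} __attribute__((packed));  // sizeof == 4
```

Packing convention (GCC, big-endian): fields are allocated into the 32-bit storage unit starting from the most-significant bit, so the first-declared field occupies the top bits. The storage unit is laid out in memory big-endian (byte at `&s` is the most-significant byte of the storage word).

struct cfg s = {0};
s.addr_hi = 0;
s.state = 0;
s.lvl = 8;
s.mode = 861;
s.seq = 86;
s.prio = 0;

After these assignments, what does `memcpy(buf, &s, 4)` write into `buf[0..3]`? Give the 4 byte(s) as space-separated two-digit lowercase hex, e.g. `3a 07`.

addr_hi:1 = 0 → 0x0 << 31 → word 0x00000000
state:1 = 0 → 0x0 << 30 → word 0x00000000
lvl:9 = 8 → 0x8 << 21 → word 0x01000000
mode:11 = 861 → 0x35d << 10 → word 0x010d7400
seq:9 = 86 → 0x56 << 1 → word 0x010d74ac
prio:1 = 0 → 0x0 << 0 → word 0x010d74ac
word = 0x010d74ac → big-endian bytes:
  [0]=0x01  [1]=0x0d  [2]=0x74  [3]=0xac

01 0d 74 ac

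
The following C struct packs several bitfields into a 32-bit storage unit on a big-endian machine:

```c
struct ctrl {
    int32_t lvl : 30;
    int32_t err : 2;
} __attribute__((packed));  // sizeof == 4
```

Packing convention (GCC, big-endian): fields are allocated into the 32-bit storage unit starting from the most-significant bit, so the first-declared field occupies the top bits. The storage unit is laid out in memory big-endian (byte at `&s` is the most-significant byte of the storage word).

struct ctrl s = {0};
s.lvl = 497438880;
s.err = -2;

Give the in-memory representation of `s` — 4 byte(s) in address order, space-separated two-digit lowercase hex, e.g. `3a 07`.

lvl (30b) val=497438880 bits=0x1da650a0 at bit 2: 0x76994280
err (2b) val=-2 bits=0x2 at bit 0: 0x76994282
word = 0x76994282 → big-endian bytes:
  [0]=0x76  [1]=0x99  [2]=0x42  [3]=0x82

76 99 42 82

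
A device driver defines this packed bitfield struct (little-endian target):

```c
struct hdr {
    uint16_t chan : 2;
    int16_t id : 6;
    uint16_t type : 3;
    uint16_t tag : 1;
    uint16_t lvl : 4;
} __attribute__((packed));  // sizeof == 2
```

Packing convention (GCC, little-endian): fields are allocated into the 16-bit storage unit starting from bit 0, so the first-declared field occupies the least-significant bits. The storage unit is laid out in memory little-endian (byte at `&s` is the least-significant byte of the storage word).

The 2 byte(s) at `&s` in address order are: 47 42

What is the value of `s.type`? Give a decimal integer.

2

[0]=0x47 [1]=0x42 (little-endian) → word 0x4247
chan:2 @ bit 0 → (0x4247>>0)&0x3 = 0x3
id:6 @ bit 2 → (0x4247>>2)&0x3f = 0x11
type:3 @ bit 8 → (0x4247>>8)&0x7 = 0x2  ←
tag:1 @ bit 11 → (0x4247>>11)&0x1 = 0x0
lvl:4 @ bit 12 → (0x4247>>12)&0xf = 0x4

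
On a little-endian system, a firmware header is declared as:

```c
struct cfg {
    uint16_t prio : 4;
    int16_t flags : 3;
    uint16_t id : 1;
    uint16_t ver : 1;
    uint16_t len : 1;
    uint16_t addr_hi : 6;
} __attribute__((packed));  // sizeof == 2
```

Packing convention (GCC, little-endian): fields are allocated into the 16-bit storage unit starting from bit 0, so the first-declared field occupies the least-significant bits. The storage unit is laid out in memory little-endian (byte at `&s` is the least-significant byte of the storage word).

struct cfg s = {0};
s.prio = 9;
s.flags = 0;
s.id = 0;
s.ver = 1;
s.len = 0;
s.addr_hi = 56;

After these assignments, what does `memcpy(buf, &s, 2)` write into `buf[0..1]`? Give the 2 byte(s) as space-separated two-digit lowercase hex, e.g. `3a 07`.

[0+:4] prio=9 & 0xf = 0x9; word=0x0009
[4+:3] flags=0 & 0x7 = 0x0; word=0x0009
[7+:1] id=0 & 0x1 = 0x0; word=0x0009
[8+:1] ver=1 & 0x1 = 0x1; word=0x0109
[9+:1] len=0 & 0x1 = 0x0; word=0x0109
[10+:6] addr_hi=56 & 0x3f = 0x38; word=0xe109
word = 0xe109 → little-endian bytes:
  [0]=0x09  [1]=0xe1

09 e1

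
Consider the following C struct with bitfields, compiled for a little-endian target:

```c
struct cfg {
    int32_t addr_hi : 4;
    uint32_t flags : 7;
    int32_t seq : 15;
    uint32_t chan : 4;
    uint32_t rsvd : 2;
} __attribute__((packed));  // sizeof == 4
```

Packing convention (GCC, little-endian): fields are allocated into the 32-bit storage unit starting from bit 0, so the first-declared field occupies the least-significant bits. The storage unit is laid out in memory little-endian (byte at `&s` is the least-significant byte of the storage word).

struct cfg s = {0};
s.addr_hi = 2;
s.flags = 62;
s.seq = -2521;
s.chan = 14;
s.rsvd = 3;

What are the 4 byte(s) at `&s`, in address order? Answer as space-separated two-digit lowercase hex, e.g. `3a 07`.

[0+:4] addr_hi=2 & 0xf = 0x2; word=0x00000002
[4+:7] flags=62 & 0x7f = 0x3e; word=0x000003e2
[11+:15] seq=-2521 & 0x7fff = 0x7627; word=0x03b13be2
[26+:4] chan=14 & 0xf = 0xe; word=0x3bb13be2
[30+:2] rsvd=3 & 0x3 = 0x3; word=0xfbb13be2
word = 0xfbb13be2 → little-endian bytes:
  [0]=0xe2  [1]=0x3b  [2]=0xb1  [3]=0xfb

e2 3b b1 fb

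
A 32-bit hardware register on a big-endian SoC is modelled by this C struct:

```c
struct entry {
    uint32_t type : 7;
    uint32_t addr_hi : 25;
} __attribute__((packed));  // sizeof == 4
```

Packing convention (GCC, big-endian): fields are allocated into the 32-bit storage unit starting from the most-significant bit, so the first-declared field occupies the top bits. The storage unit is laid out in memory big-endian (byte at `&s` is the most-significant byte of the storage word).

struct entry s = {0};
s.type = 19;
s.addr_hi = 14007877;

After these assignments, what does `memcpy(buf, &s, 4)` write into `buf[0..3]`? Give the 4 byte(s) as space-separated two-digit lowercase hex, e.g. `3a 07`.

[25+:7] type=19 & 0x7f = 0x13; word=0x26000000
[0+:25] addr_hi=14007877 & 0x1ffffff = 0xd5be45; word=0x26d5be45
word = 0x26d5be45 → big-endian bytes:
  [0]=0x26  [1]=0xd5  [2]=0xbe  [3]=0x45

26 d5 be 45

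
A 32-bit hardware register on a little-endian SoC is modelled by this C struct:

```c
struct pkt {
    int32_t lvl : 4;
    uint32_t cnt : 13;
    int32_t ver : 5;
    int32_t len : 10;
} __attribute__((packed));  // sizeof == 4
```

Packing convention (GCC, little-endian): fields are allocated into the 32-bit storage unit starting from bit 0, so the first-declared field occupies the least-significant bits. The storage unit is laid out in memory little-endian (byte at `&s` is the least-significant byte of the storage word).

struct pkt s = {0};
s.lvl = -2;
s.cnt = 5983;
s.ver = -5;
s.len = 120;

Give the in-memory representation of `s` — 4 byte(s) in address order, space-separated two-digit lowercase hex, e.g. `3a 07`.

lvl (4b) val=-2 bits=0xe at bit 0: 0x0000000e
cnt (13b) val=5983 bits=0x175f at bit 4: 0x000175fe
ver (5b) val=-5 bits=0x1b at bit 17: 0x003775fe
len (10b) val=120 bits=0x78 at bit 22: 0x1e3775fe
word = 0x1e3775fe → little-endian bytes:
  [0]=0xfe  [1]=0x75  [2]=0x37  [3]=0x1e

fe 75 37 1e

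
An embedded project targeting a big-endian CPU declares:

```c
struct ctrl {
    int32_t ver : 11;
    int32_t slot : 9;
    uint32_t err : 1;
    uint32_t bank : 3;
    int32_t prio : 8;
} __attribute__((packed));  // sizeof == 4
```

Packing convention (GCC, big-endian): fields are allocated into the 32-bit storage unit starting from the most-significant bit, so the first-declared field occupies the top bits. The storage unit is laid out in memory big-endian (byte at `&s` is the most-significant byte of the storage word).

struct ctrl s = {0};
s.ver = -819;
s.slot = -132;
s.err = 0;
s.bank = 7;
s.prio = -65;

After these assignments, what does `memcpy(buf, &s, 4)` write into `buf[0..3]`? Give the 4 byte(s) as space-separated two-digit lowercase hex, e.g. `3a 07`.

ver (11b) val=-819 bits=0x4cd at bit 21: 0x99a00000
slot (9b) val=-132 bits=0x17c at bit 12: 0x99b7c000
err (1b) val=0 bits=0x0 at bit 11: 0x99b7c000
bank (3b) val=7 bits=0x7 at bit 8: 0x99b7c700
prio (8b) val=-65 bits=0xbf at bit 0: 0x99b7c7bf
word = 0x99b7c7bf → big-endian bytes:
  [0]=0x99  [1]=0xb7  [2]=0xc7  [3]=0xbf

99 b7 c7 bf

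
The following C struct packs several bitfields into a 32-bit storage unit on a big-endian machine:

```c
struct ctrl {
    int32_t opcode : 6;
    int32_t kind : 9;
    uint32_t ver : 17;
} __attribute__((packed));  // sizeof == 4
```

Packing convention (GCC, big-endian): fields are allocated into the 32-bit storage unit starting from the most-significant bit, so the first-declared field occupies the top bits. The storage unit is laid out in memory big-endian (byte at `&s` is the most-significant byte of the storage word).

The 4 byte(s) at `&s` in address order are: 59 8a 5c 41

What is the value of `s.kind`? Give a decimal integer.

197

[0]=0x59 [1]=0x8a [2]=0x5c [3]=0x41 (big-endian) → word 0x598a5c41
opcode:6 @ bit 26 → (0x598a5c41>>26)&0x3f = 0x16
kind:9 @ bit 17 → (0x598a5c41>>17)&0x1ff = 0xc5  ←
ver:17 @ bit 0 → (0x598a5c41>>0)&0x1ffff = 0x5c41
kind signed 9b, MSB=0: value = 197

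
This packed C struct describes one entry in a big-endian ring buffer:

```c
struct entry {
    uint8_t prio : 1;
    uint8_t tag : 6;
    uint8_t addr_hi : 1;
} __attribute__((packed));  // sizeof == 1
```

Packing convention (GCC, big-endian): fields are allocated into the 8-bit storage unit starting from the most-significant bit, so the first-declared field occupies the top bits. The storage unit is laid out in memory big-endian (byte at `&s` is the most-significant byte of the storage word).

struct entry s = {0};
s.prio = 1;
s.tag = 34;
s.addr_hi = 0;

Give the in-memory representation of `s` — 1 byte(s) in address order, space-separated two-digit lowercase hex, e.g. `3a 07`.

c4

prio:1 = 1 → 0x1 << 7 → word 0x80
tag:6 = 34 → 0x22 << 1 → word 0xc4
addr_hi:1 = 0 → 0x0 << 0 → word 0xc4
word = 0xc4 → big-endian bytes:
  [0]=0xc4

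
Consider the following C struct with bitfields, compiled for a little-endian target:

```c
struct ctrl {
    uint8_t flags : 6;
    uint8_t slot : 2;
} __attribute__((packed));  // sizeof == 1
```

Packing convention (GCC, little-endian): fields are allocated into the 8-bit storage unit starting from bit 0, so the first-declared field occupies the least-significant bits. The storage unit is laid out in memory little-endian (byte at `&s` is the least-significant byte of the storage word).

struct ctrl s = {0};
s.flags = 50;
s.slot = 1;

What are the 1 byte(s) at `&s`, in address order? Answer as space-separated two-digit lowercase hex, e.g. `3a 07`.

flags (6b) val=50 bits=0x32 at bit 0: 0x32
slot (2b) val=1 bits=0x1 at bit 6: 0x72
word = 0x72 → little-endian bytes:
  [0]=0x72

72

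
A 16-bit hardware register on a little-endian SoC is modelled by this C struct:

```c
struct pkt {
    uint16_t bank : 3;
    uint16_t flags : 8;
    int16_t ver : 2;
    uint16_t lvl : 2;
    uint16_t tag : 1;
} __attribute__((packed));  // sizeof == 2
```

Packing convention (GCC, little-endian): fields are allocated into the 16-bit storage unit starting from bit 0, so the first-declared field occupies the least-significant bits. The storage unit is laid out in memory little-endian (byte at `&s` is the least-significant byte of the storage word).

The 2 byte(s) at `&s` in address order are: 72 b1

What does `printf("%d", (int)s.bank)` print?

2

[0]=0x72 [1]=0xb1 (little-endian) → word 0xb172
bank [0+:3] = (word>>0) & 0x7 = 2  ←
flags [3+:8] = (word>>3) & 0xff = 46
ver [11+:2] = (word>>11) & 0x3 = 2
lvl [13+:2] = (word>>13) & 0x3 = 1
tag [15+:1] = (word>>15) & 0x1 = 1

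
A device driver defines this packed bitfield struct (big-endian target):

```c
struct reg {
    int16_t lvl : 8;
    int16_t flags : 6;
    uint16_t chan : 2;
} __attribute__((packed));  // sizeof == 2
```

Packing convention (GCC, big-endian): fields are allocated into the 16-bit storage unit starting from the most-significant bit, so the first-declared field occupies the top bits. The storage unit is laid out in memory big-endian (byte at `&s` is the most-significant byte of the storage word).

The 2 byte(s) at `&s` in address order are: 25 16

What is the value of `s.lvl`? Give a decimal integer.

[0]=0x25 [1]=0x16 (big-endian) → word 0x2516
lvl [8+:8] = (word>>8) & 0xff = 37  ←
flags [2+:6] = (word>>2) & 0x3f = 5
chan [0+:2] = (word>>0) & 0x3 = 2
lvl signed 8b, MSB=0: value = 37

37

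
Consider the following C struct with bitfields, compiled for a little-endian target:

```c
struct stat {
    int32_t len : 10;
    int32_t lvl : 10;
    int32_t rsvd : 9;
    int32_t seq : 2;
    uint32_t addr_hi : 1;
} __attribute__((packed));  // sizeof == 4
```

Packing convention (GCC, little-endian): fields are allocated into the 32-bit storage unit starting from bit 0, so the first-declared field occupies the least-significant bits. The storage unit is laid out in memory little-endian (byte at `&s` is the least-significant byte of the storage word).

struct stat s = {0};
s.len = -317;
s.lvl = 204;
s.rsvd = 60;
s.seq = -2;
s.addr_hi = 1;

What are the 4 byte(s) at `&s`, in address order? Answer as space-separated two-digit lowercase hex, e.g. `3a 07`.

[0+:10] len=-317 & 0x3ff = 0x2c3; word=0x000002c3
[10+:10] lvl=204 & 0x3ff = 0xcc; word=0x000332c3
[20+:9] rsvd=60 & 0x1ff = 0x3c; word=0x03c332c3
[29+:2] seq=-2 & 0x3 = 0x2; word=0x43c332c3
[31+:1] addr_hi=1 & 0x1 = 0x1; word=0xc3c332c3
word = 0xc3c332c3 → little-endian bytes:
  [0]=0xc3  [1]=0x32  [2]=0xc3  [3]=0xc3

c3 32 c3 c3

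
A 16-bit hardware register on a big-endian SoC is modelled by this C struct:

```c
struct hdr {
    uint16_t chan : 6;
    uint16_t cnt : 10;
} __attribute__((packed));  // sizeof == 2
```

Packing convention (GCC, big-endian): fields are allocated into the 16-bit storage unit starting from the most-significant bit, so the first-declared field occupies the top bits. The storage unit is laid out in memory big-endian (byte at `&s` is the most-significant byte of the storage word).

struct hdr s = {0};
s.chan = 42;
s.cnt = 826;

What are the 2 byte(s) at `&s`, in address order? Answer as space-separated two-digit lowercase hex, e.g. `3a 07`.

[10+:6] chan=42 & 0x3f = 0x2a; word=0xa800
[0+:10] cnt=826 & 0x3ff = 0x33a; word=0xab3a
word = 0xab3a → big-endian bytes:
  [0]=0xab  [1]=0x3a

ab 3a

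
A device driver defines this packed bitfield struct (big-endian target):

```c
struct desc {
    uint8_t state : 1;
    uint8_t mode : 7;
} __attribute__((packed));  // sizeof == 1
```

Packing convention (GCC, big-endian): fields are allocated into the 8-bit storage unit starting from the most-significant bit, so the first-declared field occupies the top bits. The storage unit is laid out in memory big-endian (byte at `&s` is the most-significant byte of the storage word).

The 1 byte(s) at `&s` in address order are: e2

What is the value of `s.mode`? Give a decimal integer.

[0]=0xe2 (big-endian) → word 0xe2
state:1 @ bit 7 → (0xe2>>7)&0x1 = 0x1
mode:7 @ bit 0 → (0xe2>>0)&0x7f = 0x62  ←

98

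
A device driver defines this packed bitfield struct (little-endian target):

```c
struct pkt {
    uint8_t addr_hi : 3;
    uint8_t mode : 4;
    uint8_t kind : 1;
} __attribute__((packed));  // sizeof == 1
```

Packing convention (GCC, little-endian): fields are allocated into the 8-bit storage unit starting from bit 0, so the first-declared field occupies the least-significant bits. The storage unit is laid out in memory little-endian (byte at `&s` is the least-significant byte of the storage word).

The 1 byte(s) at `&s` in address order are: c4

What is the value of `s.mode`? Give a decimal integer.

8

[0]=0xc4 (little-endian) → word 0xc4
addr_hi:3 @ bit 0 → (0xc4>>0)&0x7 = 0x4
mode:4 @ bit 3 → (0xc4>>3)&0xf = 0x8  ←
kind:1 @ bit 7 → (0xc4>>7)&0x1 = 0x1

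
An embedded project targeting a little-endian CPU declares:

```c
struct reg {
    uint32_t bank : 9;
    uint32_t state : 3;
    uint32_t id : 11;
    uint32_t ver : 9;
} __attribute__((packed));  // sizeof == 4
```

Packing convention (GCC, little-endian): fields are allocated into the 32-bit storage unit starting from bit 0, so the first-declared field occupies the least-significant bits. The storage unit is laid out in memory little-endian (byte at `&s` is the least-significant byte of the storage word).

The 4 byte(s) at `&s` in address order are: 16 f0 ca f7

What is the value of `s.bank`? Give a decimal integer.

22

[0]=0x16 [1]=0xf0 [2]=0xca [3]=0xf7 (little-endian) → word 0xf7caf016
bank:9 @ bit 0 → (0xf7caf016>>0)&0x1ff = 0x16  ←
state:3 @ bit 9 → (0xf7caf016>>9)&0x7 = 0x0
id:11 @ bit 12 → (0xf7caf016>>12)&0x7ff = 0x4af
ver:9 @ bit 23 → (0xf7caf016>>23)&0x1ff = 0x1ef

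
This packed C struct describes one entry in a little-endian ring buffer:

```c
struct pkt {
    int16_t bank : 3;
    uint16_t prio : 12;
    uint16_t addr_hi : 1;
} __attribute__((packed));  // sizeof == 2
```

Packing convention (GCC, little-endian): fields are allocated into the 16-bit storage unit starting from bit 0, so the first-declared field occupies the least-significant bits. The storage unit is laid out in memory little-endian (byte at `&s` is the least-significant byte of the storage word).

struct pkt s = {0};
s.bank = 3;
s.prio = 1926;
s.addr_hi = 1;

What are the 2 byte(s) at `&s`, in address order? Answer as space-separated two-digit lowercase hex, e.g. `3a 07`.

bank:3 = 3 → 0x3 << 0 → word 0x0003
prio:12 = 1926 → 0x786 << 3 → word 0x3c33
addr_hi:1 = 1 → 0x1 << 15 → word 0xbc33
word = 0xbc33 → little-endian bytes:
  [0]=0x33  [1]=0xbc

33 bc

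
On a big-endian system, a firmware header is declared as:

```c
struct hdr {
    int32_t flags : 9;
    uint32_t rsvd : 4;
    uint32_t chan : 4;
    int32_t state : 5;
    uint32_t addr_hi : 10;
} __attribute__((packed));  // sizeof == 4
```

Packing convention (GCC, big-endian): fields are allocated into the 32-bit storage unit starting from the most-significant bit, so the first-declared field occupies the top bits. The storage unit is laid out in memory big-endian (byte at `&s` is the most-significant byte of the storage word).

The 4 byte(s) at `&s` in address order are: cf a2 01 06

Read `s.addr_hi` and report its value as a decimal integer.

[0]=0xcf [1]=0xa2 [2]=0x01 [3]=0x06 (big-endian) → word 0xcfa20106
flags:9 @ bit 23 → (0xcfa20106>>23)&0x1ff = 0x19f
rsvd:4 @ bit 19 → (0xcfa20106>>19)&0xf = 0x4
chan:4 @ bit 15 → (0xcfa20106>>15)&0xf = 0x4
state:5 @ bit 10 → (0xcfa20106>>10)&0x1f = 0x0
addr_hi:10 @ bit 0 → (0xcfa20106>>0)&0x3ff = 0x106  ←

262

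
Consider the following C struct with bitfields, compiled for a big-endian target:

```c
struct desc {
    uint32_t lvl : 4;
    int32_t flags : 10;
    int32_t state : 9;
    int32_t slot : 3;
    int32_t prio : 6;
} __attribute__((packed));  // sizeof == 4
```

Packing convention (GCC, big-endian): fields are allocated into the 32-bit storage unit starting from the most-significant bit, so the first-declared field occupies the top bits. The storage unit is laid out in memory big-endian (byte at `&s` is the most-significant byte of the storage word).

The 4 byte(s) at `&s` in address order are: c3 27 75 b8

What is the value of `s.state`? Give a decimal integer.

-70

[0]=0xc3 [1]=0x27 [2]=0x75 [3]=0xb8 (big-endian) → word 0xc32775b8
lvl:4 @ bit 28 → (0xc32775b8>>28)&0xf = 0xc
flags:10 @ bit 18 → (0xc32775b8>>18)&0x3ff = 0xc9
state:9 @ bit 9 → (0xc32775b8>>9)&0x1ff = 0x1ba  ←
slot:3 @ bit 6 → (0xc32775b8>>6)&0x7 = 0x6
prio:6 @ bit 0 → (0xc32775b8>>0)&0x3f = 0x38
state signed 9b, MSB=1: 442 - 512 = -70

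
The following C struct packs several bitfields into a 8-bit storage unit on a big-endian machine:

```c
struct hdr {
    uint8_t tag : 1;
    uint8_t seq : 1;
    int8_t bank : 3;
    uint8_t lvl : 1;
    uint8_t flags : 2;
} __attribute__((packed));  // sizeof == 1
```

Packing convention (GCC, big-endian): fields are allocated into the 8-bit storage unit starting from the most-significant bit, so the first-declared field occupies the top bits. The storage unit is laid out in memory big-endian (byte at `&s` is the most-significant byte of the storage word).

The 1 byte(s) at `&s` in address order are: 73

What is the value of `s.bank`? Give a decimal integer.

[0]=0x73 (big-endian) → word 0x73
tag:1 @ bit 7 → (0x73>>7)&0x1 = 0x0
seq:1 @ bit 6 → (0x73>>6)&0x1 = 0x1
bank:3 @ bit 3 → (0x73>>3)&0x7 = 0x6  ←
lvl:1 @ bit 2 → (0x73>>2)&0x1 = 0x0
flags:2 @ bit 0 → (0x73>>0)&0x3 = 0x3
bank signed 3b, MSB=1: 6 - 8 = -2

-2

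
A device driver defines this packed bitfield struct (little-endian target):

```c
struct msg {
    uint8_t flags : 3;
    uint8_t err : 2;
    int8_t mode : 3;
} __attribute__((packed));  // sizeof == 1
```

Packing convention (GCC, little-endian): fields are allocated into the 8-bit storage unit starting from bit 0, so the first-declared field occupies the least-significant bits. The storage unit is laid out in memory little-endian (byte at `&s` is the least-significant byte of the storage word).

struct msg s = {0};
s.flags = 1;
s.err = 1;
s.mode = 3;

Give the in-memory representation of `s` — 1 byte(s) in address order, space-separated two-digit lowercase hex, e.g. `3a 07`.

69

flags:3 = 1 → 0x1 << 0 → word 0x01
err:2 = 1 → 0x1 << 3 → word 0x09
mode:3 = 3 → 0x3 << 5 → word 0x69
word = 0x69 → little-endian bytes:
  [0]=0x69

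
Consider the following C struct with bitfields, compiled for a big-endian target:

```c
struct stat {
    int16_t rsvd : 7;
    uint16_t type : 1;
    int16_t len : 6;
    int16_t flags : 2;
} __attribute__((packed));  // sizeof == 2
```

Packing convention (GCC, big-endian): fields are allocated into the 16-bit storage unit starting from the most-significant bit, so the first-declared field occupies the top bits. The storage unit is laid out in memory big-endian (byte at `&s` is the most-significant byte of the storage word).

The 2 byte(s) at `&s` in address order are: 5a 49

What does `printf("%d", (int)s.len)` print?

[0]=0x5a [1]=0x49 (big-endian) → word 0x5a49
rsvd [9+:7] = (word>>9) & 0x7f = 45
type [8+:1] = (word>>8) & 0x1 = 0
len [2+:6] = (word>>2) & 0x3f = 18  ←
flags [0+:2] = (word>>0) & 0x3 = 1
len signed 6b, MSB=0: value = 18

18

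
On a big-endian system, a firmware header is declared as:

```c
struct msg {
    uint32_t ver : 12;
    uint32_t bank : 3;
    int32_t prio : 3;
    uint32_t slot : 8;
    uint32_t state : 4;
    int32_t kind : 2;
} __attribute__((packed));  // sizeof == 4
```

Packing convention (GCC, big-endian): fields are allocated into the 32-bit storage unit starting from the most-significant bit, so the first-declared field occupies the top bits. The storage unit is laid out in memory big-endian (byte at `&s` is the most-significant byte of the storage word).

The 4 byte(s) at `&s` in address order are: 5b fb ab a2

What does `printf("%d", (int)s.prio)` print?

[0]=0x5b [1]=0xfb [2]=0xab [3]=0xa2 (big-endian) → word 0x5bfbaba2
ver [20+:12] = (word>>20) & 0xfff = 1471
bank [17+:3] = (word>>17) & 0x7 = 5
prio [14+:3] = (word>>14) & 0x7 = 6  ←
slot [6+:8] = (word>>6) & 0xff = 174
state [2+:4] = (word>>2) & 0xf = 8
kind [0+:2] = (word>>0) & 0x3 = 2
prio signed 3b, MSB=1: 6 - 8 = -2

-2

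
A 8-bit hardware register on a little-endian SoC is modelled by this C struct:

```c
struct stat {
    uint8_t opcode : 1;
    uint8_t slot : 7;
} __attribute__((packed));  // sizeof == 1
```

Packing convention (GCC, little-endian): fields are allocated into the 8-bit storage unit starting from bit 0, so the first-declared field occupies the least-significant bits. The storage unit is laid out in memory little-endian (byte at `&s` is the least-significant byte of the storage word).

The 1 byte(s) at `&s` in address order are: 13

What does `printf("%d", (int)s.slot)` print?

9

[0]=0x13 (little-endian) → word 0x13
opcode [0+:1] = (word>>0) & 0x1 = 1
slot [1+:7] = (word>>1) & 0x7f = 9  ←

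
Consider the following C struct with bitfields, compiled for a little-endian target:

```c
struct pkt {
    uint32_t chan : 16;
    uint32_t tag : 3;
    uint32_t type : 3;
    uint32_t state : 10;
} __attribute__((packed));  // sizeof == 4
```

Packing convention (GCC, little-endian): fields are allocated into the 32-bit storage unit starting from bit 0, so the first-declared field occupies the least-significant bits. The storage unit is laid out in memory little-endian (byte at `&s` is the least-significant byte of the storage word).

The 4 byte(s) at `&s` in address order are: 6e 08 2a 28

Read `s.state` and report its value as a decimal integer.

[0]=0x6e [1]=0x08 [2]=0x2a [3]=0x28 (little-endian) → word 0x282a086e
chan:16 @ bit 0 → (0x282a086e>>0)&0xffff = 0x86e
tag:3 @ bit 16 → (0x282a086e>>16)&0x7 = 0x2
type:3 @ bit 19 → (0x282a086e>>19)&0x7 = 0x5
state:10 @ bit 22 → (0x282a086e>>22)&0x3ff = 0xa0  ←

160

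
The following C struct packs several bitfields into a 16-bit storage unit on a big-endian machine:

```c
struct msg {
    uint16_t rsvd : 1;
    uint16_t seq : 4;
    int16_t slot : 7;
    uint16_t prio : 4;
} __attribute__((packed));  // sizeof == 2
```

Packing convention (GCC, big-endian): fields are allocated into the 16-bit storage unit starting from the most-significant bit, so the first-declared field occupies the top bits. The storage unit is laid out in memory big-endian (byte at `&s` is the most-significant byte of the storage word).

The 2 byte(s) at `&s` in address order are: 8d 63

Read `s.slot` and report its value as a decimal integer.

-42

[0]=0x8d [1]=0x63 (big-endian) → word 0x8d63
rsvd [15+:1] = (word>>15) & 0x1 = 1
seq [11+:4] = (word>>11) & 0xf = 1
slot [4+:7] = (word>>4) & 0x7f = 86  ←
prio [0+:4] = (word>>0) & 0xf = 3
slot signed 7b, MSB=1: 86 - 128 = -42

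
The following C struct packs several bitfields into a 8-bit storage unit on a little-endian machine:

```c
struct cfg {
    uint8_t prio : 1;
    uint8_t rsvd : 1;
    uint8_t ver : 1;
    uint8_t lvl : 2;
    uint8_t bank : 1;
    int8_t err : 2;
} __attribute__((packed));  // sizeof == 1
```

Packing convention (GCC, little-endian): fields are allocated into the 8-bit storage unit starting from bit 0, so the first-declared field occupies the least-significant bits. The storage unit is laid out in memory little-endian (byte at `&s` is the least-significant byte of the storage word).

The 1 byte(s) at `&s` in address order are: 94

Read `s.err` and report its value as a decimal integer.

-2

[0]=0x94 (little-endian) → word 0x94
prio [0+:1] = (word>>0) & 0x1 = 0
rsvd [1+:1] = (word>>1) & 0x1 = 0
ver [2+:1] = (word>>2) & 0x1 = 1
lvl [3+:2] = (word>>3) & 0x3 = 2
bank [5+:1] = (word>>5) & 0x1 = 0
err [6+:2] = (word>>6) & 0x3 = 2  ←
err signed 2b, MSB=1: 2 - 4 = -2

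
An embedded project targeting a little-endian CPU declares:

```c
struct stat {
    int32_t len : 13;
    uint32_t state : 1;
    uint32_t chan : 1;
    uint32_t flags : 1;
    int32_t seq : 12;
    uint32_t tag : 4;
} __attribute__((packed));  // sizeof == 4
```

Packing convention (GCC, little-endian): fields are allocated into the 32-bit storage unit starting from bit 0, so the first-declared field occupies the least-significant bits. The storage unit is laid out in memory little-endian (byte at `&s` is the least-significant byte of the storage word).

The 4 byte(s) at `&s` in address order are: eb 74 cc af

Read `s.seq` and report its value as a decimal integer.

[0]=0xeb [1]=0x74 [2]=0xcc [3]=0xaf (little-endian) → word 0xafcc74eb
len:13 @ bit 0 → (0xafcc74eb>>0)&0x1fff = 0x14eb
state:1 @ bit 13 → (0xafcc74eb>>13)&0x1 = 0x1
chan:1 @ bit 14 → (0xafcc74eb>>14)&0x1 = 0x1
flags:1 @ bit 15 → (0xafcc74eb>>15)&0x1 = 0x0
seq:12 @ bit 16 → (0xafcc74eb>>16)&0xfff = 0xfcc  ←
tag:4 @ bit 28 → (0xafcc74eb>>28)&0xf = 0xa
seq signed 12b, MSB=1: 4044 - 4096 = -52

-52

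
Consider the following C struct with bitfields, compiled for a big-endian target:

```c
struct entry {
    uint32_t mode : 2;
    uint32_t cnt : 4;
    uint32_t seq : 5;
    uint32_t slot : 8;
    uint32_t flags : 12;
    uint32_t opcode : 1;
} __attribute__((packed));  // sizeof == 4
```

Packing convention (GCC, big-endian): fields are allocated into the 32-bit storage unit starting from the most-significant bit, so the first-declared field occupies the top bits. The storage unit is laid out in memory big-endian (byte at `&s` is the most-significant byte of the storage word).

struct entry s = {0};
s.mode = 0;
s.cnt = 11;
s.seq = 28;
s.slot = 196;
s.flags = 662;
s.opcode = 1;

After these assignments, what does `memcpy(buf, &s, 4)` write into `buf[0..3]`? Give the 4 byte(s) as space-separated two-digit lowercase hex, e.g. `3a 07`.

mode:2 = 0 → 0x0 << 30 → word 0x00000000
cnt:4 = 11 → 0xb << 26 → word 0x2c000000
seq:5 = 28 → 0x1c << 21 → word 0x2f800000
slot:8 = 196 → 0xc4 << 13 → word 0x2f988000
flags:12 = 662 → 0x296 << 1 → word 0x2f98852c
opcode:1 = 1 → 0x1 << 0 → word 0x2f98852d
word = 0x2f98852d → big-endian bytes:
  [0]=0x2f  [1]=0x98  [2]=0x85  [3]=0x2d

2f 98 85 2d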